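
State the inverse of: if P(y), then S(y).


The inverse of (P → Q) is (¬P → ¬Q). It is equivalent to the converse, not to the original.
Here P = 'P(y)' and Q = 'S(y)'.

If not (P(y)), then not (S(y)).


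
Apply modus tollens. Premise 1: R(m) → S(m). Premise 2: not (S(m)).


Modus tollens: from (P → Q) and ¬Q, infer ¬P.
Q = 'S(m)' is denied; since P → Q, P must also fail.

Not (R(m)).


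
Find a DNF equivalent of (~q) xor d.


Step 1: (¬q) ⊕ d is true exactly when they disagree: ((¬q) ∧ ¬d) ∨ (¬(¬q) ∧ d).
Step 2: Eliminate any double negations (¬¬X = X).

((~q) & (~d)) | (q & d)


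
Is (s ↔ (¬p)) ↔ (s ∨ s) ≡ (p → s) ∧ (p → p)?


Compare truth tables:
p | s | φ | ψ
-------------
F | F | T | T
T | F | F | F
F | T | T | T
T | T | F | T
They differ at row 4 (p=T, s=T): φ=F but ψ=T.

No, they are not logically equivalent.


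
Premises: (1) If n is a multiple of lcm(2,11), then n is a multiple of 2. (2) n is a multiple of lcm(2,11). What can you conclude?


Modus ponens: from (P → Q) and P, infer Q.
P = 'n is a multiple of lcm(2,11)' is asserted, and P → Q holds, so Q follows.

n is a multiple of 2.


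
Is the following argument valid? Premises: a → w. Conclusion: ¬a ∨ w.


This matches the form of material implication: the conclusion follows in every model of the premises.

Valid.


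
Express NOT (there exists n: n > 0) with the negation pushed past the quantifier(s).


¬(for all x: φ) = there exists x: ¬φ, and ¬(there exists x: φ) = for all x: ¬φ.
Apply to the existential statement.

for all n: NOT(n > 0)


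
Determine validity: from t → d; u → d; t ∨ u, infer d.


This matches the form of proof by cases: the conclusion follows in every model of the premises.

Valid.


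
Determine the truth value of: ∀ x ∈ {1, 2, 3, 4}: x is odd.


Evaluate the predicate on each element: 1:T, 2:F, 3:T, 4:F.
Counterexample x = 2 fails the predicate.

F


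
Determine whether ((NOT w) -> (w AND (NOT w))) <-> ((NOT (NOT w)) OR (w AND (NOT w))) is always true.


Build the truth table over {w}:
w | φ
-----
F | T
T | T
Every row evaluates to true.

Yes, it is a tautology.


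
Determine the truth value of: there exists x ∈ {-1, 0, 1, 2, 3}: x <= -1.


Evaluate the predicate on each element: -1:T, 0:F, 1:F, 2:F, 3:F.
Witness x = -1 satisfies the predicate.

T


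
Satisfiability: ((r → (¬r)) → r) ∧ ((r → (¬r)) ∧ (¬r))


Check all 2 assignments over {r}:
r | φ
-----
F | F
T | F
No assignment makes the formula true.

Unsatisfiable.


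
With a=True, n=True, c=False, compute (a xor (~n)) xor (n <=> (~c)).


Substitute a=True, n=True, c=False:
~n = False
a xor (~n) = True xor False = True
~c = True
n <=> (~c) = True <=> True = True
(a xor (~n)) xor (n <=> (~c)) = True xor True = False

False


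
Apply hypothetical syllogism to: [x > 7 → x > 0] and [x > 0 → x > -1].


Hypothetical syllogism: from (P → Q) and (Q → R), infer (P → R).
Chain the two implications through the shared middle term 'x > 0'.

x > 7 → x > -1


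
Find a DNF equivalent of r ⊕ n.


Step 1: r ⊕ n is true exactly when they disagree: (r ∧ ¬n) ∨ (¬r ∧ n).

(r ∧ (¬n)) ∨ ((¬r) ∧ n)


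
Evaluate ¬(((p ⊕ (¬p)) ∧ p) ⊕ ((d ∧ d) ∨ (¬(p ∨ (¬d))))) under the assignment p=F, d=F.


Substitute p=F, d=F:
¬p = T
p ⊕ (¬p) = F ⊕ T = T
(p ⊕ (¬p)) ∧ p = T ∧ F = F
d ∧ d = F ∧ F = F
¬d = T
p ∨ (¬d) = F ∨ T = T
¬(p ∨ (¬d)) = F
(d ∧ d) ∨ (¬(p ∨ (¬d))) = F ∨ F = F
((p ⊕ (¬p)) ∧ p) ⊕ ((d ∧ d) ∨ (¬(p ∨ (¬d)))) = F ⊕ F = F
¬(((p ⊕ (¬p)) ∧ p) ⊕ ((d ∧ d) ∨ (¬(p ∨ (¬d))))) = T

T


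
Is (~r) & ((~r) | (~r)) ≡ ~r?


Compare truth tables:
r | φ | ψ
---------
False | True | True
True | False | False
The columns φ and ψ agree on every row.

Yes, they are logically equivalent.


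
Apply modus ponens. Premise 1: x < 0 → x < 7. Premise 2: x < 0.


Modus ponens: from (P → Q) and P, infer Q.
P = 'x < 0' is asserted, and P → Q holds, so Q follows.

x < 7.


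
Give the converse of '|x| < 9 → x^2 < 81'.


The converse of (P → Q) is (Q → P). It is not in general equivalent to the original.
Here P = '|x| < 9' and Q = 'x^2 < 81'.

If x^2 < 81, then |x| < 9.


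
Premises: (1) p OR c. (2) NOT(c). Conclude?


Disjunctive syllogism: from (P ∨ Q) and ¬P, infer Q.
One disjunct, 'c', is ruled out; the other must hold.

p


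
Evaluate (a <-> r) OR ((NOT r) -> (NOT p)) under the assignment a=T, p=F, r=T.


Substitute a=T, p=F, r=T:
a <-> r = T <-> T = T
NOT r = F
NOT p = T
(NOT r) -> (NOT p) = F -> T = T
(a <-> r) OR ((NOT r) -> (NOT p)) = T OR T = T

T


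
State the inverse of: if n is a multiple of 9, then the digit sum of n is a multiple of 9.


The inverse of (P → Q) is (¬P → ¬Q). It is equivalent to the converse, not to the original.
Here P = 'n is a multiple of 9' and Q = 'the digit sum of n is a multiple of 9'.

If not (n is a multiple of 9), then not (the digit sum of n is a multiple of 9).


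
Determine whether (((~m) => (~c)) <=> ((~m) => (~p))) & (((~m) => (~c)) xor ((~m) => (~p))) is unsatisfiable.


Truth table over {c, m, p}:
c | m | p | φ
-------------
False | False | False | False
True | False | False | False
False | True | False | False
True | True | False | False
False | False | True | False
True | False | True | False
False | True | True | False
True | True | True | False
Every row is false.

Yes, it is a contradiction.


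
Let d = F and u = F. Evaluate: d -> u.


Implication is false only when antecedent is true and consequent is false.
Substitute: d=F, u=F.
F -> F evaluates to T.

T


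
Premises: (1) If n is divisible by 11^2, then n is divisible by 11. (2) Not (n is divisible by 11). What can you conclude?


Modus tollens: from (P → Q) and ¬Q, infer ¬P.
Q = 'n is divisible by 11' is denied; since P → Q, P must also fail.

Not (n is divisible by 11^2).


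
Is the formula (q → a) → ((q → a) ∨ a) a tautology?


Build the truth table over {a, q}:
a | q | φ
---------
F | F | T
T | F | T
F | T | T
T | T | T
Every row evaluates to true.

Yes, it is a tautology.


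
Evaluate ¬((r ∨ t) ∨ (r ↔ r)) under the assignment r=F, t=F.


Substitute r=F, t=F:
r ∨ t = F ∨ F = F
r ↔ r = F ↔ F = T
(r ∨ t) ∨ (r ↔ r) = F ∨ T = T
¬((r ∨ t) ∨ (r ↔ r)) = F

F


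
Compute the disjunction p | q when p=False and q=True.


Disjunction is false only when both operands are false.
Substitute: p=False, q=True.
False | True evaluates to True.

True


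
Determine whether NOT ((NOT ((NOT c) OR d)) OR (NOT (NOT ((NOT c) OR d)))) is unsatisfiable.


Truth table over {c, d}:
c | d | φ
---------
F | F | F
T | F | F
F | T | F
T | T | F
Every row is false.

Yes, it is a contradiction.


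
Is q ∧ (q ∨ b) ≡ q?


Compare truth tables:
b | q | φ | ψ
-------------
F | F | F | F
T | F | F | F
F | T | T | T
T | T | T | T
The columns φ and ψ agree on every row.

Yes, they are logically equivalent.


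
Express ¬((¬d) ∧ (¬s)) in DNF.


Step 1: Apply De Morgan: ¬((¬d) ∧ (¬s)) = ¬(¬d) ∨ ¬(¬s).
Step 2: Eliminate any double negations (¬¬X = X).

d ∨ s


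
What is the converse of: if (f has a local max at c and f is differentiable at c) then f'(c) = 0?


The converse of (P → Q) is (Q → P). It is not in general equivalent to the original.
Here P = '(f has a local max at c and f is differentiable at c)' and Q = 'f'(c) = 0'.

If f'(c) = 0, then (f has a local max at c and f is differentiable at c).


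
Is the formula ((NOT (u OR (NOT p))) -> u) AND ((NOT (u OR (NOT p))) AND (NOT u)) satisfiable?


Check all 4 assignments over {p, u}:
p | u | φ
---------
F | F | F
T | F | F
F | T | F
T | T | F
No assignment makes the formula true.

Unsatisfiable.


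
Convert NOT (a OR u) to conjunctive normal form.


Step 1: Apply De Morgan: ¬(a ∨ u) = ¬a ∧ ¬u.

(NOT a) AND (NOT u)


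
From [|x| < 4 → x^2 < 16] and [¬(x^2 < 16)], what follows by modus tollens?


Modus tollens: from (P → Q) and ¬Q, infer ¬P.
Q = 'x^2 < 16' is denied; since P → Q, P must also fail.

Not (|x| < 4).


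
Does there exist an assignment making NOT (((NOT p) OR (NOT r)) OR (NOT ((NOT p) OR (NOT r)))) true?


Check all 4 assignments over {p, r}:
p | r | φ
---------
F | F | F
T | F | F
F | T | F
T | T | F
No assignment makes the formula true.

Unsatisfiable.


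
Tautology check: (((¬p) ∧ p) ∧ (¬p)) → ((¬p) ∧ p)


Build the truth table over {p}:
p | φ
-----
F | T
T | T
Every row evaluates to true.

Yes, it is a tautology.


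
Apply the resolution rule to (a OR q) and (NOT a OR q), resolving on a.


The clauses contain complementary literals a and NOTa.
Resolution eliminates this pair and disjoins the remaining literals (merging duplicates).

q


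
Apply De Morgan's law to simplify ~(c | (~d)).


De Morgan: the negation of a disjunction is the conjunction of the negations.
Distribute ~ across |, flipping it to &, and negate each literal.

(~c) & d


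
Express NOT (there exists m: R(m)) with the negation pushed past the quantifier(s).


¬(for all x: φ) = there exists x: ¬φ, and ¬(there exists x: φ) = for all x: ¬φ.
Apply to the existential statement.

for all m: NOT(R(m))


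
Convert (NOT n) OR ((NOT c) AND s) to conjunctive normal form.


Step 1: Distribute ∨ over ∧: (¬n) ∨ ((¬c) ∧ s) = ((¬n) ∨ (¬c)) ∧ ((¬n) ∨ s).

((NOT n) OR (NOT c)) AND ((NOT n) OR s)


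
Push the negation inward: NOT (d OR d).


De Morgan: the negation of a disjunction is the conjunction of the negations.
Distribute NOT across OR, flipping it to AND, and negate each literal.

(NOT d) AND (NOT d)


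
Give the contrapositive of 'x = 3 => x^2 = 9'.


The contrapositive of (P → Q) is (¬Q → ¬P); it is logically equivalent to the original.
Here P = 'x = 3' and Q = 'x^2 = 9'.

If not (x^2 = 9), then not (x = 3).


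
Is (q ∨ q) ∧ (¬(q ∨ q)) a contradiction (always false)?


Truth table over {q}:
q | φ
-----
F | F
T | F
Every row is false.

Yes, it is a contradiction.


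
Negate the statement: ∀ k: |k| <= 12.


¬(∀ x: φ) = ∃ x: ¬φ, and ¬(∃ x: φ) = ∀ x: ¬φ.
Apply to the universal statement.

∃ k: ¬(|k| <= 12)


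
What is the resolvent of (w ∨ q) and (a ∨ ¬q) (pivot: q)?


The clauses contain complementary literals q and ¬q.
Resolution eliminates this pair and disjoins the remaining literals (merging duplicates).

(w ∨ a)


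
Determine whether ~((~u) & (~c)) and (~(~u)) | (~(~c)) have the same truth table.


Compare truth tables:
c | u | φ | ψ
-------------
False | False | False | False
True | False | True | True
False | True | True | True
True | True | True | True
The columns φ and ψ agree on every row.

Yes, they are logically equivalent.


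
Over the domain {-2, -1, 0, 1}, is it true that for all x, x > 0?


Evaluate the predicate on each element: -2:F, -1:F, 0:F, 1:T.
Counterexample x = -2 fails the predicate.

F


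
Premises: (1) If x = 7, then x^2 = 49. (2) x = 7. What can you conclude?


Modus ponens: from (P → Q) and P, infer Q.
P = 'x = 7' is asserted, and P → Q holds, so Q follows.

x^2 = 49.


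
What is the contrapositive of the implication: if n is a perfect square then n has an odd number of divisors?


The contrapositive of (P → Q) is (¬Q → ¬P); it is logically equivalent to the original.
Here P = 'n is a perfect square' and Q = 'n has an odd number of divisors'.

If not (n has an odd number of divisors), then not (n is a perfect square).


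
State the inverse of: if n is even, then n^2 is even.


The inverse of (P → Q) is (¬P → ¬Q). It is equivalent to the converse, not to the original.
Here P = 'n is even' and Q = 'n^2 is even'.

If not (n is even), then not (n^2 is even).


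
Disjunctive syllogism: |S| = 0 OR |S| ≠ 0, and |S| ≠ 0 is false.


Disjunctive syllogism: from (P ∨ Q) and ¬P, infer Q.
One disjunct, '|S| ≠ 0', is ruled out; the other must hold.

|S| = 0


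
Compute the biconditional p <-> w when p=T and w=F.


Biconditional is true when both operands have the same truth value.
Substitute: p=T, w=F.
T <-> F evaluates to F.

F


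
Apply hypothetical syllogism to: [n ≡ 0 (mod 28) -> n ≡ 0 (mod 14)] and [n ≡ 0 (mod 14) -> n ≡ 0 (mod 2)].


Hypothetical syllogism: from (P → Q) and (Q → R), infer (P → R).
Chain the two implications through the shared middle term 'n ≡ 0 (mod 14)'.

n ≡ 0 (mod 28) -> n ≡ 0 (mod 2)


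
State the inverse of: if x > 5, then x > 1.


The inverse of (P → Q) is (¬P → ¬Q). It is equivalent to the converse, not to the original.
Here P = 'x > 5' and Q = 'x > 1'.

If not (x > 5), then not (x > 1).


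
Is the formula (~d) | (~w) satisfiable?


Search for a satisfying assignment over {d, w}.
Try d=False, w=False: the formula evaluates to True.
A satisfying assignment exists.

Satisfiable.


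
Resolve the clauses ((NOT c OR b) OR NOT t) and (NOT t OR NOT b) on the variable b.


The clauses contain complementary literals b and NOTb.
Resolution eliminates this pair and disjoins the remaining literals (merging duplicates).

(NOT t OR NOT c)


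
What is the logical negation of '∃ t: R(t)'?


¬(∀ x: φ) = ∃ x: ¬φ, and ¬(∃ x: φ) = ∀ x: ¬φ.
Apply to the existential statement.

∀ t: ¬(R(t))


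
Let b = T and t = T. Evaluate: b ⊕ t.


Exclusive or is true when exactly one operand is true.
Substitute: b=T, t=T.
T ⊕ T evaluates to F.

F


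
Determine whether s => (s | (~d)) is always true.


Build the truth table over {d, s}:
d | s | φ
---------
False | False | True
True | False | True
False | True | True
True | True | True
Every row evaluates to true.

Yes, it is a tautology.


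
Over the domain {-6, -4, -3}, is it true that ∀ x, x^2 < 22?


Evaluate the predicate on each element: -6:F, -4:T, -3:T.
Counterexample x = -6 fails the predicate.

F


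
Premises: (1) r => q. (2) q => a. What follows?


Hypothetical syllogism: from (P → Q) and (Q → R), infer (P → R).
Chain the two implications through the shared middle term 'q'.

r => a


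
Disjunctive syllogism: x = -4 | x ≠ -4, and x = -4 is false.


Disjunctive syllogism: from (P ∨ Q) and ¬P, infer Q.
One disjunct, 'x = -4', is ruled out; the other must hold.

x ≠ -4


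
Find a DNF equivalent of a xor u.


Step 1: a ⊕ u is true exactly when they disagree: (a ∧ ¬u) ∨ (¬a ∧ u).

(a & (~u)) | ((~a) & u)


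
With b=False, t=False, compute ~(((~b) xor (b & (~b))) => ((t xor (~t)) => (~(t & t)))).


Substitute b=False, t=False:
… (earlier sub-steps elided)
~b = True
b & (~b) = False & True = False
(~b) xor (b & (~b)) = True xor False = True
~t = True
t xor (~t) = False xor True = True
t & t = False & False = False
~(t & t) = True
(t xor (~t)) => (~(t & t)) = True => True = True
((~b) xor (b & (~b))) => ((t xor (~t)) => (~(t & t))) = True => True = True
~(((~b) xor (b & (~b))) => ((t xor (~t)) => (~(t & t)))) = False

False


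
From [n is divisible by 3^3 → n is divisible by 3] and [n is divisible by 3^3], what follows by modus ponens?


Modus ponens: from (P → Q) and P, infer Q.
P = 'n is divisible by 3^3' is asserted, and P → Q holds, so Q follows.

n is divisible by 3.


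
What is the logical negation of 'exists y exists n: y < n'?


Negation flips each quantifier (∀↔∃) and negates the inner predicate.
¬(exists y exists n: φ) = forall y forall n: ¬φ.

forall y forall n: ~(y < n)


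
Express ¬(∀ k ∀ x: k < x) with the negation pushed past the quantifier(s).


Negation flips each quantifier (∀↔∃) and negates the inner predicate.
¬(∀ k ∀ x: φ) = ∃ k ∃ x: ¬φ.

∃ k ∃ x: ¬(k < x)


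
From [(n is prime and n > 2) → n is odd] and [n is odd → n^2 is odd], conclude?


Hypothetical syllogism: from (P → Q) and (Q → R), infer (P → R).
Chain the two implications through the shared middle term 'n is odd'.

(n is prime and n > 2) → n^2 is odd


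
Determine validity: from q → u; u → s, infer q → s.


This matches the form of hypothetical syllogism: the conclusion follows in every model of the premises.

Valid.


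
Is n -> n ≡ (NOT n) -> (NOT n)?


Compare truth tables:
n | φ | ψ
---------
F | T | T
T | T | T
The columns φ and ψ agree on every row.

Yes, they are logically equivalent.


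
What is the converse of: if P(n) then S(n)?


The converse of (P → Q) is (Q → P). It is not in general equivalent to the original.
Here P = 'P(n)' and Q = 'S(n)'.

If S(n), then P(n).


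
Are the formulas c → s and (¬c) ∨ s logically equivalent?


Compare truth tables:
c | s | φ | ψ
-------------
F | F | T | T
T | F | F | F
F | T | T | T
T | T | T | T
The columns φ and ψ agree on every row.

Yes, they are logically equivalent.


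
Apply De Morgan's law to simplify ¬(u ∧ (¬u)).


De Morgan: the negation of a conjunction is the disjunction of the negations.
Distribute ¬ across ∧, flipping it to ∨, and negate each literal.

(¬u) ∨ u


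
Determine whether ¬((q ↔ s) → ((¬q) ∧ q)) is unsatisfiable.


Truth table over {q, s}:
q | s | φ
---------
F | F | T
T | F | F
F | T | F
T | T | T
Satisfying assignment at row 1: q=F, s=F gives T.

No, it is not a contradiction.


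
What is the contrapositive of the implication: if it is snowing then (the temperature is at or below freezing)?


The contrapositive of (P → Q) is (¬Q → ¬P); it is logically equivalent to the original.
Here P = 'it is snowing' and Q = '(the temperature is at or below freezing)'.

If not ((the temperature is at or below freezing)), then not (it is snowing).


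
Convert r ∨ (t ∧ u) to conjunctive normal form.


Step 1: Distribute ∨ over ∧: r ∨ (t ∧ u) = (r ∨ t) ∧ (r ∨ u).

(r ∨ t) ∧ (r ∨ u)


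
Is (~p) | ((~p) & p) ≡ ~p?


Compare truth tables:
p | φ | ψ
---------
False | True | True
True | False | False
The columns φ and ψ agree on every row.

Yes, they are logically equivalent.


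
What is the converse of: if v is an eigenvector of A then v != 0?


The converse of (P → Q) is (Q → P). It is not in general equivalent to the original.
Here P = 'v is an eigenvector of A' and Q = 'v != 0'.

If v != 0, then v is an eigenvector of A.


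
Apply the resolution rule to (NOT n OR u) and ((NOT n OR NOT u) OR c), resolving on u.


The clauses contain complementary literals u and NOTu.
Resolution eliminates this pair and disjoins the remaining literals (merging duplicates).

(NOT n OR c)


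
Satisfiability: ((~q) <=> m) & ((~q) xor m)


Check all 4 assignments over {m, q}:
m | q | φ
---------
False | False | False
True | False | False
False | True | False
True | True | False
No assignment makes the formula true.

Unsatisfiable.


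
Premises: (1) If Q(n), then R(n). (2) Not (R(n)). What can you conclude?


Modus tollens: from (P → Q) and ¬Q, infer ¬P.
Q = 'R(n)' is denied; since P → Q, P must also fail.

Not (Q(n)).


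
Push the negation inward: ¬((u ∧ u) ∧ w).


De Morgan: the negation of a conjunction is the disjunction of the negations.
Distribute ¬ across ∧, flipping it to ∨, and negate each literal.

((¬u) ∨ (¬u)) ∨ (¬w)


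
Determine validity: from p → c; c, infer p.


This is affirming the consequent (fallacy). There exist truth assignments where the premises are all true but the conclusion is false.

Invalid.


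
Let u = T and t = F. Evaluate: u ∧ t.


Conjunction is true only when both operands are true.
Substitute: u=T, t=F.
T ∧ F evaluates to F.

F


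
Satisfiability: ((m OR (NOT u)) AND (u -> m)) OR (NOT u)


Search for a satisfying assignment over {m, u}.
Try m=F, u=F: the formula evaluates to T.
A satisfying assignment exists.

Satisfiable.


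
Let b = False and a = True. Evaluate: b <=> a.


Biconditional is true when both operands have the same truth value.
Substitute: b=False, a=True.
False <=> True evaluates to False.

False


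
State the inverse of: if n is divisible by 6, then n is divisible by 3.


The inverse of (P → Q) is (¬P → ¬Q). It is equivalent to the converse, not to the original.
Here P = 'n is divisible by 6' and Q = 'n is divisible by 3'.

If not (n is divisible by 6), then not (n is divisible by 3).


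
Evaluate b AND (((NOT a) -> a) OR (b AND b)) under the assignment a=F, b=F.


Substitute a=F, b=F:
NOT a = T
(NOT a) -> a = T -> F = F
b AND b = F AND F = F
((NOT a) -> a) OR (b AND b) = F OR F = F
b AND (((NOT a) -> a) OR (b AND b)) = F AND F = F

F


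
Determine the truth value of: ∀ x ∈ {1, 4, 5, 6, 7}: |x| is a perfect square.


Evaluate the predicate on each element: 1:T, 4:T, 5:F, 6:F, 7:F.
Counterexample x = 5 fails the predicate.

F


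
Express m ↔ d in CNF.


Step 1: Rewrite m ↔ d as (m → d) ∧ (d → m).
Step 2: Rewrite each implication as a disjunction.

((¬m) ∨ d) ∧ ((¬d) ∨ m)


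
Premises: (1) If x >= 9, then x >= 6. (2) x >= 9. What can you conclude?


Modus ponens: from (P → Q) and P, infer Q.
P = 'x >= 9' is asserted, and P → Q holds, so Q follows.

x >= 6.


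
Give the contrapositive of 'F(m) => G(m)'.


The contrapositive of (P → Q) is (¬Q → ¬P); it is logically equivalent to the original.
Here P = 'F(m)' and Q = 'G(m)'.

If not (G(m)), then not (F(m)).


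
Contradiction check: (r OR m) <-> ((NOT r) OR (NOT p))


Truth table over {m, p, r}:
m | p | r | φ
-------------
F | F | F | F
T | F | F | T
F | T | F | F
T | T | F | T
F | F | T | T
T | F | T | T
F | T | T | F
T | T | T | F
Satisfying assignment at row 2: m=T, p=F, r=F gives T.

No, it is not a contradiction.


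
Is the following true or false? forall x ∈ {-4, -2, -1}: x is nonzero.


Evaluate the predicate on each element: -4:True, -2:True, -1:True.
Every element satisfies the predicate.

True


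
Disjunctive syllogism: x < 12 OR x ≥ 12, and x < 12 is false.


Disjunctive syllogism: from (P ∨ Q) and ¬P, infer Q.
One disjunct, 'x < 12', is ruled out; the other must hold.

x ≥ 12


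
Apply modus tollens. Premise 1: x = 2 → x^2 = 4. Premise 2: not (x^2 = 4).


Modus tollens: from (P → Q) and ¬Q, infer ¬P.
Q = 'x^2 = 4' is denied; since P → Q, P must also fail.

Not (x = 2).


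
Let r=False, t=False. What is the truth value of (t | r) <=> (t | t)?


Substitute r=False, t=False:
t | r = False | False = False
t | t = False | False = False
(t | r) <=> (t | t) = False <=> False = True

True


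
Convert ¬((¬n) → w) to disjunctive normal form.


Step 1: Rewrite implication then negate: ¬(¬(¬n) ∨ w) = (¬n) ∧ ¬w.

(¬n) ∧ (¬w)


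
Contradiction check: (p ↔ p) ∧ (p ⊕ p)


Truth table over {p}:
p | φ
-----
F | F
T | F
Every row is false.

Yes, it is a contradiction.


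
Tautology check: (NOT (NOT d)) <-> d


Build the truth table over {d}:
d | φ
-----
F | T
T | T
Every row evaluates to true.

Yes, it is a tautology.


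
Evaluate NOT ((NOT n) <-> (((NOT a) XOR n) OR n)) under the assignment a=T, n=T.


Substitute a=T, n=T:
NOT n = F
NOT a = F
(NOT a) XOR n = F XOR T = T
((NOT a) XOR n) OR n = T OR T = T
(NOT n) <-> (((NOT a) XOR n) OR n) = F <-> T = F
NOT ((NOT n) <-> (((NOT a) XOR n) OR n)) = T

T


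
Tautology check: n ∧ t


Build the truth table over {n, t}:
n | t | φ
---------
F | F | F
T | F | F
F | T | F
T | T | T
Counterexample at row 1: with n=F, t=F, the formula is F.

No, it is not a tautology.


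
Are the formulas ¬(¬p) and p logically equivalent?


Compare truth tables:
p | φ | ψ
---------
F | F | F
T | T | T
The columns φ and ψ agree on every row.

Yes, they are logically equivalent.


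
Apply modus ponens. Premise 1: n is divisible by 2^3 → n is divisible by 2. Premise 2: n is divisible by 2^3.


Modus ponens: from (P → Q) and P, infer Q.
P = 'n is divisible by 2^3' is asserted, and P → Q holds, so Q follows.

n is divisible by 2.


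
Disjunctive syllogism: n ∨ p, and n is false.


Disjunctive syllogism: from (P ∨ Q) and ¬P, infer Q.
One disjunct, 'n', is ruled out; the other must hold.

p


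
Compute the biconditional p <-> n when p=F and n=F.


Biconditional is true when both operands have the same truth value.
Substitute: p=F, n=F.
F <-> F evaluates to T.

T


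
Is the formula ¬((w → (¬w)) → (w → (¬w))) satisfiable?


Check all 2 assignments over {w}:
w | φ
-----
F | F
T | F
No assignment makes the formula true.

Unsatisfiable.


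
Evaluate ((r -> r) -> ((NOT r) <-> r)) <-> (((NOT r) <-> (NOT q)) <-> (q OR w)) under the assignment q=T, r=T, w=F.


Substitute q=T, r=T, w=F:
r -> r = T -> T = T
NOT r = F
(NOT r) <-> r = F <-> T = F
(r -> r) -> ((NOT r) <-> r) = T -> F = F
NOT r = F
NOT q = F
(NOT r) <-> (NOT q) = F <-> F = T
q OR w = T OR F = T
((NOT r) <-> (NOT q)) <-> (q OR w) = T <-> T = T
((r -> r) -> ((NOT r) <-> r)) <-> (((NOT r) <-> (NOT q)) <-> (q OR w)) = F <-> T = F

F


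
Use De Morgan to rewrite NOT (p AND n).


De Morgan: the negation of a conjunction is the disjunction of the negations.
Distribute NOT across AND, flipping it to OR, and negate each literal.

(NOT p) OR (NOT n)


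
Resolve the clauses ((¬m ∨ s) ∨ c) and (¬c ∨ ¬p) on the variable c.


The clauses contain complementary literals c and ¬c.
Resolution eliminates this pair and disjoins the remaining literals (merging duplicates).

((s ∨ ¬m) ∨ ¬p)


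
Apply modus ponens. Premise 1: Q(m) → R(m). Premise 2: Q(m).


Modus ponens: from (P → Q) and P, infer Q.
P = 'Q(m)' is asserted, and P → Q holds, so Q follows.

R(m).


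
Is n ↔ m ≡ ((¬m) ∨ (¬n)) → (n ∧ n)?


Compare truth tables:
m | n | φ | ψ
-------------
F | F | T | F
T | F | F | F
F | T | F | T
T | T | T | T
They differ at row 1 (m=F, n=F): φ=T but ψ=F.

No, they are not logically equivalent.


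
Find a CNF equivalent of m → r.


Step 1: Rewrite m → r as ¬m ∨ r.

(¬m) ∨ r


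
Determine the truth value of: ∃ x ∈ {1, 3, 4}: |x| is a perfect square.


Evaluate the predicate on each element: 1:T, 3:F, 4:T.
Witness x = 1 satisfies the predicate.

T


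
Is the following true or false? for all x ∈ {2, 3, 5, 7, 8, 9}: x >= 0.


Evaluate the predicate on each element: 2:T, 3:T, 5:T, 7:T, 8:T, 9:T.
Every element satisfies the predicate.

T


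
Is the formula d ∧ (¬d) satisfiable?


Check all 2 assignments over {d}:
d | φ
-----
F | F
T | F
No assignment makes the formula true.

Unsatisfiable.


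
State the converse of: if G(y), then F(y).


The converse of (P → Q) is (Q → P). It is not in general equivalent to the original.
Here P = 'G(y)' and Q = 'F(y)'.

If F(y), then G(y).


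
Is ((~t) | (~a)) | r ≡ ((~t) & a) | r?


Compare truth tables:
a | r | t | φ | ψ
-----------------
False | False | False | True | False
True | False | False | True | True
False | True | False | True | True
True | True | False | True | True
False | False | True | True | False
True | False | True | False | False
False | True | True | True | True
True | True | True | True | True
They differ at row 1 (a=False, r=False, t=False): φ=True but ψ=False.

No, they are not logically equivalent.


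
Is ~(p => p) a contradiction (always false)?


Truth table over {p}:
p | φ
-----
False | False
True | False
Every row is false.

Yes, it is a contradiction.


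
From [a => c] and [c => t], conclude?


Hypothetical syllogism: from (P → Q) and (Q → R), infer (P → R).
Chain the two implications through the shared middle term 'c'.

a => t


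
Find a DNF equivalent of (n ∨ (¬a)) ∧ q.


Step 1: Distribute ∧ over ∨: (n ∨ (¬a)) ∧ q = (n ∧ q) ∨ ((¬a) ∧ q).

(n ∧ q) ∨ ((¬a) ∧ q)


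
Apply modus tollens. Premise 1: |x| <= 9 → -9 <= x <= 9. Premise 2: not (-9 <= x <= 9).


Modus tollens: from (P → Q) and ¬Q, infer ¬P.
Q = '-9 <= x <= 9' is denied; since P → Q, P must also fail.

Not (|x| <= 9).


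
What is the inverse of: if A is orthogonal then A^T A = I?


The inverse of (P → Q) is (¬P → ¬Q). It is equivalent to the converse, not to the original.
Here P = 'A is orthogonal' and Q = 'A^T A = I'.

If not (A is orthogonal), then not (A^T A = I).


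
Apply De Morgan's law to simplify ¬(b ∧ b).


De Morgan: the negation of a conjunction is the disjunction of the negations.
Distribute ¬ across ∧, flipping it to ∨, and negate each literal.

(¬b) ∨ (¬b)


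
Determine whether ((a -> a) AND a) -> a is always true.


Build the truth table over {a}:
a | φ
-----
F | T
T | T
Every row evaluates to true.

Yes, it is a tautology.


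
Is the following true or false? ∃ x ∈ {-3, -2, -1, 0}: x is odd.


Evaluate the predicate on each element: -3:T, -2:F, -1:T, 0:F.
Witness x = -3 satisfies the predicate.

T


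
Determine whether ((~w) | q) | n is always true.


Build the truth table over {n, q, w}:
n | q | w | φ
-------------
False | False | False | True
True | False | False | True
False | True | False | True
True | True | False | True
False | False | True | False
True | False | True | True
False | True | True | True
True | True | True | True
Counterexample at row 5: with n=False, q=False, w=True, the formula is False.

No, it is not a tautology.


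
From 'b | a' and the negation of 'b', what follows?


Disjunctive syllogism: from (P ∨ Q) and ¬P, infer Q.
One disjunct, 'b', is ruled out; the other must hold.

a


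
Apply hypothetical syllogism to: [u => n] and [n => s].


Hypothetical syllogism: from (P → Q) and (Q → R), infer (P → R).
Chain the two implications through the shared middle term 'n'.

u => s


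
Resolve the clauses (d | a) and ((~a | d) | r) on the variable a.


The clauses contain complementary literals a and ~a.
Resolution eliminates this pair and disjoins the remaining literals (merging duplicates).

(d | r)


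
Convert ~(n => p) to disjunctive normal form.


Step 1: Rewrite implication then negate: ¬(¬n ∨ p) = n ∧ ¬p.

n & (~p)


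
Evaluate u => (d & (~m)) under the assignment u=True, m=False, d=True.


Substitute u=True, m=False, d=True:
~m = True
d & (~m) = True & True = True
u => (d & (~m)) = True => True = True

True


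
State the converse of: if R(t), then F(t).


The converse of (P → Q) is (Q → P). It is not in general equivalent to the original.
Here P = 'R(t)' and Q = 'F(t)'.

If F(t), then R(t).


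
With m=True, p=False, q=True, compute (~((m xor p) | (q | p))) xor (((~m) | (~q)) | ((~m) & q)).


Substitute m=True, p=False, q=True:
… (earlier sub-steps elided)
q | p = True | False = True
(m xor p) | (q | p) = True | True = True
~((m xor p) | (q | p)) = False
~m = False
~q = False
(~m) | (~q) = False | False = False
~m = False
(~m) & q = False & True = False
((~m) | (~q)) | ((~m) & q) = False | False = False
(~((m xor p) | (q | p))) xor (((~m) | (~q)) | ((~m) & q)) = False xor False = False

False


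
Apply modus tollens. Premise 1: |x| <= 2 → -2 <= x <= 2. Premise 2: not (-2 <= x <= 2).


Modus tollens: from (P → Q) and ¬Q, infer ¬P.
Q = '-2 <= x <= 2' is denied; since P → Q, P must also fail.

Not (|x| <= 2).


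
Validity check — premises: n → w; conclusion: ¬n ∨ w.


This matches the form of material implication: the conclusion follows in every model of the premises.

Valid.


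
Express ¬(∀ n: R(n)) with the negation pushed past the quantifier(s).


¬(∀ x: φ) = ∃ x: ¬φ, and ¬(∃ x: φ) = ∀ x: ¬φ.
Apply to the universal statement.

∃ n: ¬(R(n))


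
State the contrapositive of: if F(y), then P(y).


The contrapositive of (P → Q) is (¬Q → ¬P); it is logically equivalent to the original.
Here P = 'F(y)' and Q = 'P(y)'.

If not (P(y)), then not (F(y)).


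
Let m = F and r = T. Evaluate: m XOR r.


Exclusive or is true when exactly one operand is true.
Substitute: m=F, r=T.
F XOR T evaluates to T.

T


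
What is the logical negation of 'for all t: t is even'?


¬(for all x: φ) = there exists x: ¬φ, and ¬(there exists x: φ) = for all x: ¬φ.
Apply to the universal statement.

there exists t: NOT(t is even)


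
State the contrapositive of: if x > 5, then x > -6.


The contrapositive of (P → Q) is (¬Q → ¬P); it is logically equivalent to the original.
Here P = 'x > 5' and Q = 'x > -6'.

If not (x > -6), then not (x > 5).


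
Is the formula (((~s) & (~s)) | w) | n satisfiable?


Search for a satisfying assignment over {n, s, w}.
Try n=False, s=False, w=False: the formula evaluates to True.
A satisfying assignment exists.

Satisfiable.


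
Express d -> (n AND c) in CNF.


Step 1: Rewrite d → (n ∧ c) as ¬d ∨ (n ∧ c).
Step 2: Distribute ∨ over ∧.

((NOT d) OR n) AND ((NOT d) OR c)


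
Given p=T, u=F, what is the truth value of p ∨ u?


Disjunction is false only when both operands are false.
Substitute: p=T, u=F.
T ∨ F evaluates to T.

T


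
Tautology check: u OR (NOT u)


Build the truth table over {u}:
u | φ
-----
F | T
T | T
Every row evaluates to true.

Yes, it is a tautology.


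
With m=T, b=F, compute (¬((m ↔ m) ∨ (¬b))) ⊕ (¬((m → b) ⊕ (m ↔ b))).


Substitute m=T, b=F:
m ↔ m = T ↔ T = T
¬b = T
(m ↔ m) ∨ (¬b) = T ∨ T = T
¬((m ↔ m) ∨ (¬b)) = F
m → b = T → F = F
m ↔ b = T ↔ F = F
(m → b) ⊕ (m ↔ b) = F ⊕ F = F
¬((m → b) ⊕ (m ↔ b)) = T
(¬((m ↔ m) ∨ (¬b))) ⊕ (¬((m → b) ⊕ (m ↔ b))) = F ⊕ T = T

T


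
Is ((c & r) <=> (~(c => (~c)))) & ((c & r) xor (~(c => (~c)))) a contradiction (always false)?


Truth table over {c, r}:
c | r | φ
---------
False | False | False
True | False | False
False | True | False
True | True | False
Every row is false.

Yes, it is a contradiction.


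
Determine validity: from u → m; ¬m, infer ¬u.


This matches the form of modus tollens: the conclusion follows in every model of the premises.

Valid.


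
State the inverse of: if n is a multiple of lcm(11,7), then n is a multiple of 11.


The inverse of (P → Q) is (¬P → ¬Q). It is equivalent to the converse, not to the original.
Here P = 'n is a multiple of lcm(11,7)' and Q = 'n is a multiple of 11'.

If not (n is a multiple of lcm(11,7)), then not (n is a multiple of 11).


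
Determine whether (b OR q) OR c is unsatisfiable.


Truth table over {b, c, q}:
b | c | q | φ
-------------
F | F | F | F
T | F | F | T
F | T | F | T
T | T | F | T
F | F | T | T
T | F | T | T
F | T | T | T
T | T | T | T
Satisfying assignment at row 2: b=T, c=F, q=F gives T.

No, it is not a contradiction.


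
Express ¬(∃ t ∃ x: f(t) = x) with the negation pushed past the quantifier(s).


Negation flips each quantifier (∀↔∃) and negates the inner predicate.
¬(∃ t ∃ x: φ) = ∀ t ∀ x: ¬φ.

∀ t ∀ x: ¬(f(t) = x)


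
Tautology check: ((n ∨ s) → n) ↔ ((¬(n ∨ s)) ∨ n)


Build the truth table over {n, s}:
n | s | φ
---------
F | F | T
T | F | T
F | T | T
T | T | T
Every row evaluates to true.

Yes, it is a tautology.


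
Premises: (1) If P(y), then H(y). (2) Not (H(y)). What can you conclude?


Modus tollens: from (P → Q) and ¬Q, infer ¬P.
Q = 'H(y)' is denied; since P → Q, P must also fail.

Not (P(y)).


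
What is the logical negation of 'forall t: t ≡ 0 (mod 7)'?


¬(forall x: φ) = exists x: ¬φ, and ¬(exists x: φ) = forall x: ¬φ.
Apply to the universal statement.

exists t: ~(t ≡ 0 (mod 7))


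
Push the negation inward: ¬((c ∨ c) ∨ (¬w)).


De Morgan: the negation of a disjunction is the conjunction of the negations.
Distribute ¬ across ∨, flipping it to ∧, and negate each literal.

((¬c) ∧ (¬c)) ∧ w


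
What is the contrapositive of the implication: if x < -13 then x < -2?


The contrapositive of (P → Q) is (¬Q → ¬P); it is logically equivalent to the original.
Here P = 'x < -13' and Q = 'x < -2'.

If not (x < -2), then not (x < -13).


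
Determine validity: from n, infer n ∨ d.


This matches the form of disjunction introduction: the conclusion follows in every model of the premises.

Valid.


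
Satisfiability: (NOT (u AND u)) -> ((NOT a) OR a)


Search for a satisfying assignment over {a, u}.
Try a=F, u=F: the formula evaluates to T.
A satisfying assignment exists.

Satisfiable.


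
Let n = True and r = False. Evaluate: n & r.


Conjunction is true only when both operands are true.
Substitute: n=True, r=False.
True & False evaluates to False.

False


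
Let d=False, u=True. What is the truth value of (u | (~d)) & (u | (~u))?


Substitute d=False, u=True:
~d = True
u | (~d) = True | True = True
~u = False
u | (~u) = True | False = True
(u | (~d)) & (u | (~u)) = True & True = True

True


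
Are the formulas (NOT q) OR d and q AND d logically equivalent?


Compare truth tables:
d | q | φ | ψ
-------------
F | F | T | F
T | F | T | F
F | T | F | F
T | T | T | T
They differ at row 1 (d=F, q=F): φ=T but ψ=F.

No, they are not logically equivalent.


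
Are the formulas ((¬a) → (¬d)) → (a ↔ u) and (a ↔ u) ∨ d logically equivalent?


Compare truth tables:
a | d | u | φ | ψ
-----------------
F | F | F | T | T
T | F | F | F | F
F | T | F | T | T
T | T | F | F | T
F | F | T | F | F
T | F | T | T | T
F | T | T | T | T
T | T | T | T | T
They differ at row 4 (a=T, d=T, u=F): φ=F but ψ=T.

No, they are not logically equivalent.


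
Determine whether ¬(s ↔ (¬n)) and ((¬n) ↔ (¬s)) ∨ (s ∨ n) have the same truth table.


Compare truth tables:
n | s | φ | ψ
-------------
F | F | T | T
T | F | F | T
F | T | F | T
T | T | T | T
They differ at row 2 (n=T, s=F): φ=F but ψ=T.

No, they are not logically equivalent.


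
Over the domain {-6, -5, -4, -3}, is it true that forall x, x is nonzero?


Evaluate the predicate on each element: -6:True, -5:True, -4:True, -3:True.
Every element satisfies the predicate.

True


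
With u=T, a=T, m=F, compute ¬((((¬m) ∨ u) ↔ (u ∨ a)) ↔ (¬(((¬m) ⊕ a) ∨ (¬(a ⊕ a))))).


Substitute u=T, a=T, m=F:
… (earlier sub-steps elided)
u ∨ a = T ∨ T = T
((¬m) ∨ u) ↔ (u ∨ a) = T ↔ T = T
¬m = T
(¬m) ⊕ a = T ⊕ T = F
a ⊕ a = T ⊕ T = F
¬(a ⊕ a) = T
((¬m) ⊕ a) ∨ (¬(a ⊕ a)) = F ∨ T = T
¬(((¬m) ⊕ a) ∨ (¬(a ⊕ a))) = F
(((¬m) ∨ u) ↔ (u ∨ a)) ↔ (¬(((¬m) ⊕ a) ∨ (¬(a ⊕ a)))) = T ↔ F = F
¬((((¬m) ∨ u) ↔ (u ∨ a)) ↔ (¬(((¬m) ⊕ a) ∨ (¬(a ⊕ a))))) = T

T


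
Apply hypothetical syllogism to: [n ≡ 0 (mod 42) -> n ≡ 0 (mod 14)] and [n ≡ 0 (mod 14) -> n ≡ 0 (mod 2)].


Hypothetical syllogism: from (P → Q) and (Q → R), infer (P → R).
Chain the two implications through the shared middle term 'n ≡ 0 (mod 14)'.

n ≡ 0 (mod 42) -> n ≡ 0 (mod 2)


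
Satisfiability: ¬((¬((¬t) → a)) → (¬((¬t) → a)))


Check all 4 assignments over {a, t}:
a | t | φ
---------
F | F | F
T | F | F
F | T | F
T | T | F
No assignment makes the formula true.

Unsatisfiable.


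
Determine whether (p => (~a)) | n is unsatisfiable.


Truth table over {a, n, p}:
a | n | p | φ
-------------
False | False | False | True
True | False | False | True
False | True | False | True
True | True | False | True
False | False | True | True
True | False | True | False
False | True | True | True
True | True | True | True
Satisfying assignment at row 1: a=False, n=False, p=False gives True.

No, it is not a contradiction.
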